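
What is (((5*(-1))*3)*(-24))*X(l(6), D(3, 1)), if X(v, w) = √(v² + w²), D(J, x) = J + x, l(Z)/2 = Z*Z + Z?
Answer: 1440*√442 ≈ 30274.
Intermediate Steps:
l(Z) = 2*Z + 2*Z² (l(Z) = 2*(Z*Z + Z) = 2*(Z² + Z) = 2*(Z + Z²) = 2*Z + 2*Z²)
(((5*(-1))*3)*(-24))*X(l(6), D(3, 1)) = (((5*(-1))*3)*(-24))*√((2*6*(1 + 6))² + (3 + 1)²) = (-5*3*(-24))*√((2*6*7)² + 4²) = (-15*(-24))*√(84² + 16) = 360*√(7056 + 16) = 360*√7072 = 360*(4*√442) = 1440*√442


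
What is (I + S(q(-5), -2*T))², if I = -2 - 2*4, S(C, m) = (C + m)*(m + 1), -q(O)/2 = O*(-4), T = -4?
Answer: 88804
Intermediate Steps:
q(O) = 8*O (q(O) = -2*O*(-4) = -(-8)*O = 8*O)
S(C, m) = (1 + m)*(C + m) (S(C, m) = (C + m)*(1 + m) = (1 + m)*(C + m))
I = -10 (I = -2 - 8 = -10)
(I + S(q(-5), -2*T))² = (-10 + (8*(-5) - 2*(-4) + (-2*(-4))² + (8*(-5))*(-2*(-4))))² = (-10 + (-40 + 8 + 8² - 40*8))² = (-10 + (-40 + 8 + 64 - 320))² = (-10 - 288)² = (-298)² = 88804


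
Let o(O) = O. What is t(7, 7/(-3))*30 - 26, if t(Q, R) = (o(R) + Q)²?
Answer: 1882/3 ≈ 627.33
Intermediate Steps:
t(Q, R) = (Q + R)² (t(Q, R) = (R + Q)² = (Q + R)²)
t(7, 7/(-3))*30 - 26 = (7 + 7/(-3))²*30 - 26 = (7 + 7*(-⅓))²*30 - 26 = (7 - 7/3)²*30 - 26 = (14/3)²*30 - 26 = (196/9)*30 - 26 = 1960/3 - 26 = 1882/3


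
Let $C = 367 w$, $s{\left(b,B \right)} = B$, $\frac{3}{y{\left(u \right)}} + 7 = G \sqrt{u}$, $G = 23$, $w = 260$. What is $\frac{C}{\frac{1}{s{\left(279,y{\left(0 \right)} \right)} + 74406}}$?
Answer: $\frac{49698457380}{7} \approx 7.0998 \cdot 10^{9}$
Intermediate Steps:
$y{\left(u \right)} = \frac{3}{-7 + 23 \sqrt{u}}$
$C = 95420$ ($C = 367 \cdot 260 = 95420$)
$\frac{C}{\frac{1}{s{\left(279,y{\left(0 \right)} \right)} + 74406}} = \frac{95420}{\frac{1}{\frac{3}{-7 + 23 \sqrt{0}} + 74406}} = \frac{95420}{\frac{1}{\frac{3}{-7 + 23 \cdot 0} + 74406}} = \frac{95420}{\frac{1}{\frac{3}{-7 + 0} + 74406}} = \frac{95420}{\frac{1}{\frac{3}{-7} + 74406}} = \frac{95420}{\frac{1}{3 \left(- \frac{1}{7}\right) + 74406}} = \frac{95420}{\frac{1}{- \frac{3}{7} + 74406}} = \frac{95420}{\frac{1}{\frac{520839}{7}}} = \frac{95420}{\frac{7}{520839}} = 95420 \cdot \frac{520839}{7} = \frac{49698457380}{7}$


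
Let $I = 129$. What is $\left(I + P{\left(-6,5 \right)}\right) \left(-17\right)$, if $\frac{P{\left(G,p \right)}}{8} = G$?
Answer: $-1377$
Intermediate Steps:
$P{\left(G,p \right)} = 8 G$
$\left(I + P{\left(-6,5 \right)}\right) \left(-17\right) = \left(129 + 8 \left(-6\right)\right) \left(-17\right) = \left(129 - 48\right) \left(-17\right) = 81 \left(-17\right) = -1377$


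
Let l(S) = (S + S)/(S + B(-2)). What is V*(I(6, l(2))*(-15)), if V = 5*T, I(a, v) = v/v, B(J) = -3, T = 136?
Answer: -10200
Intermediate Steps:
l(S) = 2*S/(-3 + S) (l(S) = (S + S)/(S - 3) = (2*S)/(-3 + S) = 2*S/(-3 + S))
I(a, v) = 1
V = 680 (V = 5*136 = 680)
V*(I(6, l(2))*(-15)) = 680*(1*(-15)) = 680*(-15) = -10200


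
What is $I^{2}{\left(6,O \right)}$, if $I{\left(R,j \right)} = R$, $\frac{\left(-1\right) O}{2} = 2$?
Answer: $36$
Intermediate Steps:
$O = -4$ ($O = \left(-2\right) 2 = -4$)
$I^{2}{\left(6,O \right)} = 6^{2} = 36$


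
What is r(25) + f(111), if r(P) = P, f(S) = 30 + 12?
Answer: 67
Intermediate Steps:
f(S) = 42
r(25) + f(111) = 25 + 42 = 67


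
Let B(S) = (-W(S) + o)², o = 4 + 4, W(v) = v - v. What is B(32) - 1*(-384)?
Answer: 448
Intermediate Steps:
W(v) = 0
o = 8
B(S) = 64 (B(S) = (-1*0 + 8)² = (0 + 8)² = 8² = 64)
B(32) - 1*(-384) = 64 - 1*(-384) = 64 + 384 = 448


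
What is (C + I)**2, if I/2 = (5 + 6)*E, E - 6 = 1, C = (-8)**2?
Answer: 47524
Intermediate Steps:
C = 64
E = 7 (E = 6 + 1 = 7)
I = 154 (I = 2*((5 + 6)*7) = 2*(11*7) = 2*77 = 154)
(C + I)**2 = (64 + 154)**2 = 218**2 = 47524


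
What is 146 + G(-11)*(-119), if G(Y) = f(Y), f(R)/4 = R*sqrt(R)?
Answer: 146 + 5236*I*sqrt(11) ≈ 146.0 + 17366.0*I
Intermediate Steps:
f(R) = 4*R**(3/2) (f(R) = 4*(R*sqrt(R)) = 4*R**(3/2))
G(Y) = 4*Y**(3/2)
146 + G(-11)*(-119) = 146 + (4*(-11)**(3/2))*(-119) = 146 + (4*(-11*I*sqrt(11)))*(-119) = 146 - 44*I*sqrt(11)*(-119) = 146 + 5236*I*sqrt(11)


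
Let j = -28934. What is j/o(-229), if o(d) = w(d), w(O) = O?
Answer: 28934/229 ≈ 126.35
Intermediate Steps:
o(d) = d
j/o(-229) = -28934/(-229) = -28934*(-1/229) = 28934/229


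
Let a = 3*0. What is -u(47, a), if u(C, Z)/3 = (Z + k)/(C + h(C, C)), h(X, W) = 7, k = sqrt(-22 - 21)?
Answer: -I*sqrt(43)/18 ≈ -0.3643*I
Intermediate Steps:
k = I*sqrt(43) (k = sqrt(-43) = I*sqrt(43) ≈ 6.5574*I)
a = 0
u(C, Z) = 3*(Z + I*sqrt(43))/(7 + C) (u(C, Z) = 3*((Z + I*sqrt(43))/(C + 7)) = 3*((Z + I*sqrt(43))/(7 + C)) = 3*(Z + I*sqrt(43))/(7 + C))
-u(47, a) = -3*(0 + I*sqrt(43))/(7 + 47) = -3*I*sqrt(43)/54 = -I*sqrt(43)/18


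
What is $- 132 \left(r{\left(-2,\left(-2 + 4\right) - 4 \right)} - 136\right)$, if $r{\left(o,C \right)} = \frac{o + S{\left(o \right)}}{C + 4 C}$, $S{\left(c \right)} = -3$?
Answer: $17886$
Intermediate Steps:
$r{\left(o,C \right)} = \frac{-3 + o}{5 C}$ ($r{\left(o,C \right)} = \frac{o - 3}{C + 4 C} = \frac{-3 + o}{5 C}$)
$- 132 \left(r{\left(-2,\left(-2 + 4\right) - 4 \right)} - 136\right) = - 132 \left(\frac{-3 - 2}{5 \left(\left(-2 + 4\right) - 4\right)} - 136\right) = - 132 \left(\frac{1}{5} \frac{1}{2 - 4} \left(-5\right) - 136\right) = - 132 \left(\frac{1}{5} \frac{1}{-2} \left(-5\right) - 136\right) = - 132 \left(\frac{1}{5} \left(- \frac{1}{2}\right) \left(-5\right) - 136\right) = - 132 \left(\frac{1}{2} - 136\right) = \left(-132\right) \left(- \frac{271}{2}\right) = 17886$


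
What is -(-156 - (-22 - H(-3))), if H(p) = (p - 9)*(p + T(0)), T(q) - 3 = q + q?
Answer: 134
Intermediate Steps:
T(q) = 3 + 2*q (T(q) = 3 + (q + q) = 3 + 2*q)
H(p) = (-9 + p)*(3 + p) (H(p) = (p - 9)*(p + (3 + 2*0)) = (-9 + p)*(p + (3 + 0)) = (-9 + p)*(p + 3) = (-9 + p)*(3 + p))
-(-156 - (-22 - H(-3))) = -(-156 - (-22 - (-27 + (-3)² - 6*(-3)))) = -(-156 - (-22 - (-27 + 9 + 18))) = -(-156 - (-22 - 1*0)) = -(-156 - (-22 + 0)) = -(-156 - 1*(-22)) = -(-156 + 22) = -1*(-134) = 134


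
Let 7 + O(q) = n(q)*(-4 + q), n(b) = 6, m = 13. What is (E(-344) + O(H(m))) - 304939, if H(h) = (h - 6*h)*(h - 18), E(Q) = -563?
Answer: -303583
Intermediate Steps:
H(h) = -5*h*(-18 + h) (H(h) = (-5*h)*(-18 + h) = -5*h*(-18 + h))
O(q) = -31 + 6*q (O(q) = -7 + 6*(-4 + q) = -7 + (-24 + 6*q) = -31 + 6*q)
(E(-344) + O(H(m))) - 304939 = (-563 + (-31 + 6*(5*13*(18 - 1*13)))) - 304939 = (-563 + (-31 + 6*(5*13*(18 - 13)))) - 304939 = (-563 + (-31 + 6*(5*13*5))) - 304939 = (-563 + (-31 + 6*325)) - 304939 = (-563 + (-31 + 1950)) - 304939 = (-563 + 1919) - 304939 = 1356 - 304939 = -303583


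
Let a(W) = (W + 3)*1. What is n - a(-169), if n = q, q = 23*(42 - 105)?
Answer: -1283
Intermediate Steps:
a(W) = 3 + W (a(W) = (3 + W)*1 = 3 + W)
q = -1449 (q = 23*(-63) = -1449)
n = -1449
n - a(-169) = -1449 - (3 - 169) = -1449 - 1*(-166) = -1449 + 166 = -1283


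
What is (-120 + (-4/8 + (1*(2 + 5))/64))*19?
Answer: -146395/64 ≈ -2287.4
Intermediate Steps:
(-120 + (-4/8 + (1*(2 + 5))/64))*19 = (-120 + (-4*⅛ + (1*7)*(1/64)))*19 = (-120 + (-½ + 7*(1/64)))*19 = (-120 + (-½ + 7/64))*19 = (-120 - 25/64)*19 = -7705/64*19 = -146395/64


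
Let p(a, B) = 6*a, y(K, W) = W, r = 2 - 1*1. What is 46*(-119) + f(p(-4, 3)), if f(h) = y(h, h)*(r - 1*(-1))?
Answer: -5522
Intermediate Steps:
r = 1 (r = 2 - 1 = 1)
f(h) = 2*h (f(h) = h*(1 - 1*(-1)) = h*(1 + 1) = h*2 = 2*h)
46*(-119) + f(p(-4, 3)) = 46*(-119) + 2*(6*(-4)) = -5474 + 2*(-24) = -5474 - 48 = -5522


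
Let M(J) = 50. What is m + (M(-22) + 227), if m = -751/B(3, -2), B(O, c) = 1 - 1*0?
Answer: -474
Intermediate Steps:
B(O, c) = 1 (B(O, c) = 1 + 0 = 1)
m = -751 (m = -751/1 = 1*(-751) = -751)
m + (M(-22) + 227) = -751 + (50 + 227) = -751 + 277 = -474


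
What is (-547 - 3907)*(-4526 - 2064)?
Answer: 29351860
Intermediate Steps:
(-547 - 3907)*(-4526 - 2064) = -4454*(-6590) = 29351860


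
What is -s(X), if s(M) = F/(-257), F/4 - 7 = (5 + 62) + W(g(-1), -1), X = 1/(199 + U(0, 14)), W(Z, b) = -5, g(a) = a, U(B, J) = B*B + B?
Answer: 276/257 ≈ 1.0739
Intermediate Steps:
U(B, J) = B + B**2 (U(B, J) = B**2 + B = B + B**2)
X = 1/199 (X = 1/(199 + 0*(1 + 0)) = 1/(199 + 0*1) = 1/(199 + 0) = 1/199 ≈ 0.0050251)
F = 276 (F = 28 + 4*((5 + 62) - 5) = 28 + 4*(67 - 5) = 28 + 4*62 = 28 + 248 = 276)
s(M) = -276/257 (s(M) = 276/(-257) = 276*(-1/257) = -276/257)
-s(X) = -1*(-276/257) = 276/257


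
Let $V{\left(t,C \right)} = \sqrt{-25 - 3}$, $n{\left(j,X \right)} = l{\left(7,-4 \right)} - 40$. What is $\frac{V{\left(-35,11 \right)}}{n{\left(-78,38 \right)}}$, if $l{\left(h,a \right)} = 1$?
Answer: $- \frac{2 i \sqrt{7}}{39} \approx - 0.13568 i$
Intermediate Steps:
$n{\left(j,X \right)} = -39$ ($n{\left(j,X \right)} = 1 - 40 = -39$)
$V{\left(t,C \right)} = 2 i \sqrt{7}$ ($V{\left(t,C \right)} = \sqrt{-28} = 2 i \sqrt{7}$)
$\frac{V{\left(-35,11 \right)}}{n{\left(-78,38 \right)}} = \frac{2 i \sqrt{7}}{-39} = 2 i \sqrt{7} \left(- \frac{1}{39}\right) = - \frac{2 i \sqrt{7}}{39}$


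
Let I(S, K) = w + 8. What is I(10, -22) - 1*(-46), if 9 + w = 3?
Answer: 48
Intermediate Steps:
w = -6 (w = -9 + 3 = -6)
I(S, K) = 2 (I(S, K) = -6 + 8 = 2)
I(10, -22) - 1*(-46) = 2 - 1*(-46) = 2 + 46 = 48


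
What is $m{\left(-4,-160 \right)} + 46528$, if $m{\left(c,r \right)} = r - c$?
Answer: $46372$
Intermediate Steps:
$m{\left(-4,-160 \right)} + 46528 = \left(-160 - -4\right) + 46528 = \left(-160 + 4\right) + 46528 = -156 + 46528 = 46372$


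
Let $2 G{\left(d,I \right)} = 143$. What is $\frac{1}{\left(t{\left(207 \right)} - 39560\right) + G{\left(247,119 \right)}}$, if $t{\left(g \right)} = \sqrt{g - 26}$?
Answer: $- \frac{157954}{6237365805} - \frac{4 \sqrt{181}}{6237365805} \approx -2.5332 \cdot 10^{-5}$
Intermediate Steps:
$G{\left(d,I \right)} = \frac{143}{2}$ ($G{\left(d,I \right)} = \frac{1}{2} \cdot 143 = \frac{143}{2}$)
$t{\left(g \right)} = \sqrt{-26 + g}$
$\frac{1}{\left(t{\left(207 \right)} - 39560\right) + G{\left(247,119 \right)}} = \frac{1}{\left(\sqrt{-26 + 207} - 39560\right) + \frac{143}{2}} = \frac{1}{\left(\sqrt{181} - 39560\right) + \frac{143}{2}} = \frac{1}{\left(-39560 + \sqrt{181}\right) + \frac{143}{2}} = \frac{1}{- \frac{78977}{2} + \sqrt{181}}$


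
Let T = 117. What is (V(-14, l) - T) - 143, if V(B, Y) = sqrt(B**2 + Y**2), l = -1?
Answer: -260 + sqrt(197) ≈ -245.96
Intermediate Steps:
(V(-14, l) - T) - 143 = (sqrt((-14)**2 + (-1)**2) - 1*117) - 143 = (sqrt(196 + 1) - 117) - 143 = (sqrt(197) - 117) - 143 = (-117 + sqrt(197)) - 143 = -260 + sqrt(197)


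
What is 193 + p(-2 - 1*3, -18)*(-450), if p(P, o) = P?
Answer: 2443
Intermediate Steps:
193 + p(-2 - 1*3, -18)*(-450) = 193 + (-2 - 1*3)*(-450) = 193 + (-2 - 3)*(-450) = 193 - 5*(-450) = 193 + 2250 = 2443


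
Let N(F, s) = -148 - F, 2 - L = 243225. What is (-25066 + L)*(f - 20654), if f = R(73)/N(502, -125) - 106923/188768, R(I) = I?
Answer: 339964090777535623/61349600 ≈ 5.5414e+9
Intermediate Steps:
L = -243223 (L = 2 - 1*243225 = 2 - 243225 = -243223)
f = -41640007/61349600 (f = 73/(-148 - 1*502) - 106923/188768 = 73/(-148 - 502) - 106923*1/188768 = 73/(-650) - 106923/188768 = 73*(-1/650) - 106923/188768 = -73/650 - 106923/188768 = -41640007/61349600 ≈ -0.67873)
(-25066 + L)*(f - 20654) = (-25066 - 243223)*(-41640007/61349600 - 20654) = -268289*(-1267156278407/61349600) = 339964090777535623/61349600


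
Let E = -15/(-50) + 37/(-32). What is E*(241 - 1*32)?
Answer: -28633/160 ≈ -178.96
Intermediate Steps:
E = -137/160 (E = -15*(-1/50) + 37*(-1/32) = 3/10 - 37/32 = -137/160 ≈ -0.85625)
E*(241 - 1*32) = -137*(241 - 1*32)/160 = -137*(241 - 32)/160 = -137/160*209 = -28633/160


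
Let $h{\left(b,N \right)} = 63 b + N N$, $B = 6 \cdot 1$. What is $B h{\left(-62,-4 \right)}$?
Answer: $-23340$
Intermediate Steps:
$B = 6$
$h{\left(b,N \right)} = N^{2} + 63 b$ ($h{\left(b,N \right)} = 63 b + N^{2} = N^{2} + 63 b$)
$B h{\left(-62,-4 \right)} = 6 \left(\left(-4\right)^{2} + 63 \left(-62\right)\right) = 6 \left(16 - 3906\right) = 6 \left(-3890\right) = -23340$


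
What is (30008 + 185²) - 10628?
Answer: 53605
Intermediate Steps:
(30008 + 185²) - 10628 = (30008 + 34225) - 10628 = 64233 - 10628 = 53605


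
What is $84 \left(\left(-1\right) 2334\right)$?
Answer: $-196056$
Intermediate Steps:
$84 \left(\left(-1\right) 2334\right) = 84 \left(-2334\right) = -196056$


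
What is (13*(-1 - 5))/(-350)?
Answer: 39/175 ≈ 0.22286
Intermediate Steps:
(13*(-1 - 5))/(-350) = (13*(-6))*(-1/350) = -78*(-1/350) = 39/175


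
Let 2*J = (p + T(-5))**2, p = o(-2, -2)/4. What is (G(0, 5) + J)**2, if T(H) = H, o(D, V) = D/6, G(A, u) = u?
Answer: 26635921/82944 ≈ 321.13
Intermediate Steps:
o(D, V) = D/6 (o(D, V) = D*(1/6) = D/6)
p = -1/12 (p = ((1/6)*(-2))/4 = -1/3*1/4 = -1/12 ≈ -0.083333)
J = 3721/288 (J = (-1/12 - 5)**2/2 = (-61/12)**2/2 = (1/2)*(3721/144) = 3721/288 ≈ 12.920)
(G(0, 5) + J)**2 = (5 + 3721/288)**2 = (5161/288)**2 = 26635921/82944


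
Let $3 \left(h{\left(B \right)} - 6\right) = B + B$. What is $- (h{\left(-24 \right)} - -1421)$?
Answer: $-1411$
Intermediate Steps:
$h{\left(B \right)} = 6 + \frac{2 B}{3}$ ($h{\left(B \right)} = 6 + \frac{B + B}{3} = 6 + \frac{2 B}{3}$)
$- (h{\left(-24 \right)} - -1421) = - (\left(6 + \frac{2}{3} \left(-24\right)\right) - -1421) = - (\left(6 - 16\right) + 1421) = - (-10 + 1421) = \left(-1\right) 1411 = -1411$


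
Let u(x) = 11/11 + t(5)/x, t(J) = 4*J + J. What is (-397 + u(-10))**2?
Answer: 635209/4 ≈ 1.5880e+5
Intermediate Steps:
t(J) = 5*J
u(x) = 1 + 25/x (u(x) = 11/11 + (5*5)/x = 11*(1/11) + 25/x = 1 + 25/x)
(-397 + u(-10))**2 = (-397 + (25 - 10)/(-10))**2 = (-397 - 1/10*15)**2 = (-397 - 3/2)**2 = (-797/2)**2 = 635209/4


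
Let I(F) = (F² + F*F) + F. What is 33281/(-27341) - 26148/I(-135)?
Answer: -641170661/330962805 ≈ -1.9373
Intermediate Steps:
I(F) = F + 2*F² (I(F) = (F² + F²) + F = 2*F² + F = F + 2*F²)
33281/(-27341) - 26148/I(-135) = 33281/(-27341) - 26148*(-1/(135*(1 + 2*(-135)))) = 33281*(-1/27341) - 26148*(-1/(135*(1 - 270))) = -33281/27341 - 26148/((-135*(-269))) = -33281/27341 - 26148/36315 = -33281/27341 - 26148*1/36315 = -33281/27341 - 8716/12105 = -641170661/330962805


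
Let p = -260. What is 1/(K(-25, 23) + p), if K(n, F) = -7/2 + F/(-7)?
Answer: -14/3735 ≈ -0.0037483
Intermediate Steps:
K(n, F) = -7/2 - F/7 (K(n, F) = -7*½ + F*(-⅐) = -7/2 - F/7)
1/(K(-25, 23) + p) = 1/((-7/2 - ⅐*23) - 260) = 1/((-7/2 - 23/7) - 260) = 1/(-95/14 - 260) = 1/(-3735/14) = -14/3735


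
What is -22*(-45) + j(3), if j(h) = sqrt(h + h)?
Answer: 990 + sqrt(6) ≈ 992.45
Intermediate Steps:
j(h) = sqrt(2)*sqrt(h) (j(h) = sqrt(2*h) = sqrt(2)*sqrt(h))
-22*(-45) + j(3) = -22*(-45) + sqrt(2)*sqrt(3) = 990 + sqrt(6)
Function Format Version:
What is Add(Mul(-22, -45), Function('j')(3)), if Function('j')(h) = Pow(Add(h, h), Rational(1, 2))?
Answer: Add(990, Pow(6, Rational(1, 2))) ≈ 992.45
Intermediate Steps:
Function('j')(h) = Mul(Pow(2, Rational(1, 2)), Pow(h, Rational(1, 2))) (Function('j')(h) = Pow(Mul(2, h), Rational(1, 2)) = Mul(Pow(2, Rational(1, 2)), Pow(h, Rational(1, 2))))
Add(Mul(-22, -45), Function('j')(3)) = Add(Mul(-22, -45), Mul(Pow(2, Rational(1, 2)), Pow(3, Rational(1, 2)))) = Add(990, Pow(6, Rational(1, 2)))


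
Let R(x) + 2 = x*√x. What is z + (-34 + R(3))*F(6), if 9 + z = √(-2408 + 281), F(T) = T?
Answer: -225 + 18*√3 + I*√2127 ≈ -193.82 + 46.119*I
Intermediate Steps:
R(x) = -2 + x^(3/2) (R(x) = -2 + x*√x = -2 + x^(3/2))
z = -9 + I*√2127 (z = -9 + √(-2408 + 281) = -9 + √(-2127) = -9 + I*√2127 ≈ -9.0 + 46.119*I)
z + (-34 + R(3))*F(6) = (-9 + I*√2127) + (-34 + (-2 + 3^(3/2)))*6 = (-9 + I*√2127) + (-34 + (-2 + 3*√3))*6 = (-9 + I*√2127) + (-36 + 3*√3)*6 = (-9 + I*√2127) + (-216 + 18*√3) = -225 + 18*√3 + I*√2127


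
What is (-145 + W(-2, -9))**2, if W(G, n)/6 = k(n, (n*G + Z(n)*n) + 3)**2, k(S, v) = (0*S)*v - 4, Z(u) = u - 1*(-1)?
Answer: 2401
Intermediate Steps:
Z(u) = 1 + u (Z(u) = u + 1 = 1 + u)
k(S, v) = -4 (k(S, v) = 0*v - 4 = 0 - 4 = -4)
W(G, n) = 96 (W(G, n) = 6*(-4)**2 = 6*16 = 96)
(-145 + W(-2, -9))**2 = (-145 + 96)**2 = (-49)**2 = 2401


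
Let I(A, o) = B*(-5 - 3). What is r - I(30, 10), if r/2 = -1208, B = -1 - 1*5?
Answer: -2464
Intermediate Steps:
B = -6 (B = -1 - 5 = -6)
I(A, o) = 48 (I(A, o) = -6*(-5 - 3) = -6*(-8) = 48)
r = -2416 (r = 2*(-1208) = -2416)
r - I(30, 10) = -2416 - 1*48 = -2416 - 48 = -2464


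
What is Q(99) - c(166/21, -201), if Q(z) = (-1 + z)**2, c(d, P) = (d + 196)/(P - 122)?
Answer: 65148214/6783 ≈ 9604.6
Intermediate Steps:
c(d, P) = (196 + d)/(-122 + P)
Q(99) - c(166/21, -201) = (-1 + 99)**2 - (196 + 166/21)/(-122 - 201) = 98**2 - (196 + 166*(1/21))/(-323) = 9604 - (-1)*(196 + 166/21)/323 = 9604 - (-1)*4282/(323*21) = 9604 - 1*(-4282/6783) = 9604 + 4282/6783 = 65148214/6783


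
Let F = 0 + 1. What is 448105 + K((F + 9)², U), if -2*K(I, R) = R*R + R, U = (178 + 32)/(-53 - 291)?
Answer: 26513483675/59168 ≈ 4.4811e+5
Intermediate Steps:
F = 1
U = -105/172 (U = 210/(-344) = 210*(-1/344) = -105/172 ≈ -0.61047)
K(I, R) = -R/2 - R²/2 (K(I, R) = -(R*R + R)/2 = -(R² + R)/2 = -(R + R²)/2 = -R/2 - R²/2)
448105 + K((F + 9)², U) = 448105 - ½*(-105/172)*(1 - 105/172) = 448105 - ½*(-105/172)*67/172 = 448105 + 7035/59168 = 26513483675/59168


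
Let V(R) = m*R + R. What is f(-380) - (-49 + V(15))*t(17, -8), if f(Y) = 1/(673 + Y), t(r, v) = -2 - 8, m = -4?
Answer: -275419/293 ≈ -940.00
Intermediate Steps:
V(R) = -3*R (V(R) = -4*R + R = -3*R)
t(r, v) = -10
f(-380) - (-49 + V(15))*t(17, -8) = 1/(673 - 380) - (-49 - 3*15)*(-10) = 1/293 - (-49 - 45)*(-10) = 1/293 - (-94)*(-10) = 1/293 - 1*940 = 1/293 - 940 = -275419/293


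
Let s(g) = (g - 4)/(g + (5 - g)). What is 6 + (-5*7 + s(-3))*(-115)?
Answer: 4192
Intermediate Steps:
s(g) = -⅘ + g/5 (s(g) = (-4 + g)/5 = (-4 + g)*(⅕) = -⅘ + g/5)
6 + (-5*7 + s(-3))*(-115) = 6 + (-5*7 + (-⅘ + (⅕)*(-3)))*(-115) = 6 + (-35 + (-⅘ - ⅗))*(-115) = 6 + (-35 - 7/5)*(-115) = 6 - 182/5*(-115) = 6 + 4186 = 4192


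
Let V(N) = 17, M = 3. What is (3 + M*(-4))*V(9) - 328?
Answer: -481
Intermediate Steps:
(3 + M*(-4))*V(9) - 328 = (3 + 3*(-4))*17 - 328 = (3 - 12)*17 - 328 = -9*17 - 328 = -153 - 328 = -481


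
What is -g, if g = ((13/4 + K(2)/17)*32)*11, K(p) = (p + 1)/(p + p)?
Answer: -19712/17 ≈ -1159.5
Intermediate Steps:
K(p) = (1 + p)/(2*p) (K(p) = (1 + p)/((2*p)) = (1 + p)*(1/(2*p)) = (1 + p)/(2*p))
g = 19712/17 (g = ((13/4 + ((½)*(1 + 2)/2)/17)*32)*11 = ((13*(¼) + ((½)*(½)*3)*(1/17))*32)*11 = ((13/4 + (¾)*(1/17))*32)*11 = ((13/4 + 3/68)*32)*11 = ((56/17)*32)*11 = (1792/17)*11 = 19712/17 ≈ 1159.5)
-g = -1*19712/17 = -19712/17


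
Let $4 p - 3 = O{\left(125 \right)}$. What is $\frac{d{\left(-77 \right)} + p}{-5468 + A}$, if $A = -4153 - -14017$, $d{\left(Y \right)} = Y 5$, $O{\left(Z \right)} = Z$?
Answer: $- \frac{353}{4396} \approx -0.0803$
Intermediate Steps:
$p = 32$ ($p = \frac{3}{4} + \frac{1}{4} \cdot 125 = \frac{3}{4} + \frac{125}{4} = 32$)
$d{\left(Y \right)} = 5 Y$
$A = 9864$ ($A = -4153 + 14017 = 9864$)
$\frac{d{\left(-77 \right)} + p}{-5468 + A} = \frac{5 \left(-77\right) + 32}{-5468 + 9864} = \frac{-385 + 32}{4396} = \left(-353\right) \frac{1}{4396} = - \frac{353}{4396}$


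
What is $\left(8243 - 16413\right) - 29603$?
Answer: $-37773$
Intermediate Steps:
$\left(8243 - 16413\right) - 29603 = -8170 - 29603 = -37773$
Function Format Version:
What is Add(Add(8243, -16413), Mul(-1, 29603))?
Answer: -37773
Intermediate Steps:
Add(Add(8243, -16413), Mul(-1, 29603)) = Add(-8170, -29603) = -37773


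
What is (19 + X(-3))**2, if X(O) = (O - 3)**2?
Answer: 3025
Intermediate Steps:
X(O) = (-3 + O)**2
(19 + X(-3))**2 = (19 + (-3 - 3)**2)**2 = (19 + (-6)**2)**2 = (19 + 36)**2 = 55**2 = 3025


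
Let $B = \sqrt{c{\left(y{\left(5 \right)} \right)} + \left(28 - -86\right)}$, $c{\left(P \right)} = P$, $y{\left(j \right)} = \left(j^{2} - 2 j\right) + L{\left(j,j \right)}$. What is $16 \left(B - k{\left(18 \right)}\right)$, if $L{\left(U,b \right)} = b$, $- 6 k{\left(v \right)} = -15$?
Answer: $-40 + 16 \sqrt{134} \approx 145.21$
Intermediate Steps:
$k{\left(v \right)} = \frac{5}{2}$ ($k{\left(v \right)} = \left(- \frac{1}{6}\right) \left(-15\right) = \frac{5}{2}$)
$y{\left(j \right)} = j^{2} - j$ ($y{\left(j \right)} = \left(j^{2} - 2 j\right) + j = j^{2} - j$)
$B = \sqrt{134}$ ($B = \sqrt{5 \left(-1 + 5\right) + \left(28 - -86\right)} = \sqrt{5 \cdot 4 + \left(28 + 86\right)} = \sqrt{20 + 114} = \sqrt{134} \approx 11.576$)
$16 \left(B - k{\left(18 \right)}\right) = 16 \left(\sqrt{134} - \frac{5}{2}\right) = 16 \left(- \frac{5}{2} + \sqrt{134}\right) = -40 + 16 \sqrt{134}$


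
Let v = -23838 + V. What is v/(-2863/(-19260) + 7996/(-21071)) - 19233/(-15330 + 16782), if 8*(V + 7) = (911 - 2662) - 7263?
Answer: 4904362825899063/45339516508 ≈ 1.0817e+5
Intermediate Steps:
V = -4535/4 (V = -7 + ((911 - 2662) - 7263)/8 = -7 + (-1751 - 7263)/8 = -7 + (1/8)*(-9014) = -7 - 4507/4 = -4535/4 ≈ -1133.8)
v = -99887/4 (v = -23838 - 4535/4 = -99887/4 ≈ -24972.)
v/(-2863/(-19260) + 7996/(-21071)) - 19233/(-15330 + 16782) = -99887/(4*(-2863/(-19260) + 7996/(-21071))) - 19233/(-15330 + 16782) = -99887/(4*(-2863*(-1/19260) + 7996*(-1/21071))) - 19233/1452 = -99887/(4*(2863/19260 - 7996/21071)) - 19233*1/1452 = -99887/(4*(-93676687/405827460)) - 6411/484 = -99887/4*(-405827460/93676687) - 6411/484 = 10134221874255/93676687 - 6411/484 = 4904362825899063/45339516508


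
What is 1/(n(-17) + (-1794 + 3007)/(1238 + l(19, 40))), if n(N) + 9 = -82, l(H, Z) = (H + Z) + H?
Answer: -1316/118543 ≈ -0.011101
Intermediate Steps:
l(H, Z) = Z + 2*H
n(N) = -91 (n(N) = -9 - 82 = -91)
1/(n(-17) + (-1794 + 3007)/(1238 + l(19, 40))) = 1/(-91 + (-1794 + 3007)/(1238 + (40 + 2*19))) = 1/(-91 + 1213/(1238 + (40 + 38))) = 1/(-91 + 1213/(1238 + 78)) = 1/(-91 + 1213/1316) = 1/(-118543/1316) = -1316/118543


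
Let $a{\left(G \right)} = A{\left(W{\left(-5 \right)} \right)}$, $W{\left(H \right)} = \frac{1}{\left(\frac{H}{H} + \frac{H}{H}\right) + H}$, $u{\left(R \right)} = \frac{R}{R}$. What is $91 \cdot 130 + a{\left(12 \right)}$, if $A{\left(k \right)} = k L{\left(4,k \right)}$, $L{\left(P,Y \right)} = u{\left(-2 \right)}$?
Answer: $\frac{35489}{3} \approx 11830.0$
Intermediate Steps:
$u{\left(R \right)} = 1$
$L{\left(P,Y \right)} = 1$
$W{\left(H \right)} = \frac{1}{2 + H}$ ($W{\left(H \right)} = \frac{1}{\left(1 + 1\right) + H} = \frac{1}{2 + H}$)
$A{\left(k \right)} = k$ ($A{\left(k \right)} = k 1 = k$)
$a{\left(G \right)} = - \frac{1}{3}$ ($a{\left(G \right)} = \frac{1}{2 - 5} = \frac{1}{-3} = - \frac{1}{3}$)
$91 \cdot 130 + a{\left(12 \right)} = 91 \cdot 130 - \frac{1}{3} = 11830 - \frac{1}{3} = \frac{35489}{3}$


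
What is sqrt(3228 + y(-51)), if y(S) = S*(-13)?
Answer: sqrt(3891) ≈ 62.378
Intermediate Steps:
y(S) = -13*S
sqrt(3228 + y(-51)) = sqrt(3228 - 13*(-51)) = sqrt(3228 + 663) = sqrt(3891)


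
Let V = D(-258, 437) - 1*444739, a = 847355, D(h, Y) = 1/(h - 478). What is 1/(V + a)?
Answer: 736/296325375 ≈ 2.4838e-6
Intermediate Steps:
D(h, Y) = 1/(-478 + h)
V = -327327905/736 (V = 1/(-478 - 258) - 1*444739 = 1/(-736) - 444739 = -1/736 - 444739 = -327327905/736 ≈ -4.4474e+5)
1/(V + a) = 1/(-327327905/736 + 847355) = 1/(296325375/736) = 736/296325375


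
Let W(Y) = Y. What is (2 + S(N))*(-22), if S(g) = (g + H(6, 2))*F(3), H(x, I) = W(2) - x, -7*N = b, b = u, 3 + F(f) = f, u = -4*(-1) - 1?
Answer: -44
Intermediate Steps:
u = 3 (u = 4 - 1 = 3)
F(f) = -3 + f
b = 3
N = -3/7 (N = -⅐*3 = -3/7 ≈ -0.42857)
H(x, I) = 2 - x
S(g) = 0 (S(g) = (g + (2 - 1*6))*(-3 + 3) = (g + (2 - 6))*0 = (g - 4)*0 = (-4 + g)*0 = 0)
(2 + S(N))*(-22) = (2 + 0)*(-22) = 2*(-22) = -44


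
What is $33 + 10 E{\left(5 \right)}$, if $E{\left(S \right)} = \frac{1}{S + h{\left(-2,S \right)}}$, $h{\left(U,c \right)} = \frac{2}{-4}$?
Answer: $\frac{317}{9} \approx 35.222$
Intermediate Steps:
$h{\left(U,c \right)} = - \frac{1}{2}$ ($h{\left(U,c \right)} = 2 \left(- \frac{1}{4}\right) = - \frac{1}{2}$)
$E{\left(S \right)} = \frac{1}{- \frac{1}{2} + S}$ ($E{\left(S \right)} = \frac{1}{S - \frac{1}{2}} = \frac{1}{- \frac{1}{2} + S}$)
$33 + 10 E{\left(5 \right)} = 33 + 10 \frac{2}{-1 + 2 \cdot 5} = 33 + 10 \frac{2}{-1 + 10} = 33 + 10 \cdot \frac{2}{9} = 33 + \frac{20}{9} = \frac{317}{9}$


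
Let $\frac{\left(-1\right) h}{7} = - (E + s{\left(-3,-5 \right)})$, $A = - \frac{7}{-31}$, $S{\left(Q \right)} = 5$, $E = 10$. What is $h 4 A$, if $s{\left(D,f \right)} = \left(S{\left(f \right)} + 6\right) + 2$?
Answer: $\frac{4508}{31} \approx 145.42$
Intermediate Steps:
$s{\left(D,f \right)} = 13$ ($s{\left(D,f \right)} = \left(5 + 6\right) + 2 = 11 + 2 = 13$)
$A = \frac{7}{31}$ ($A = \left(-7\right) \left(- \frac{1}{31}\right) = \frac{7}{31} \approx 0.22581$)
$h = 161$ ($h = - 7 \left(- (10 + 13)\right) = - 7 \left(\left(-1\right) 23\right) = \left(-7\right) \left(-23\right) = 161$)
$h 4 A = 161 \cdot 4 \cdot \frac{7}{31} = 161 \cdot \frac{28}{31} = \frac{4508}{31}$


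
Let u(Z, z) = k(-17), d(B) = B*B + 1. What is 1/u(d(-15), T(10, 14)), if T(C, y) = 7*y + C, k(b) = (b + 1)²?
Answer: 1/256 ≈ 0.0039063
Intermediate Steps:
k(b) = (1 + b)²
T(C, y) = C + 7*y
d(B) = 1 + B² (d(B) = B² + 1 = 1 + B²)
u(Z, z) = 256 (u(Z, z) = (1 - 17)² = (-16)² = 256)
1/u(d(-15), T(10, 14)) = 1/256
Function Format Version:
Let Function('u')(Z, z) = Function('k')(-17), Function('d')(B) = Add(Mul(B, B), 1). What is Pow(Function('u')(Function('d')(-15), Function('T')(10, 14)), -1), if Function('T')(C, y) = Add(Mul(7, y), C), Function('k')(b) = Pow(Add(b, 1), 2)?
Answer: Rational(1, 256) ≈ 0.0039063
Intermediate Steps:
Function('k')(b) = Pow(Add(1, b), 2)
Function('T')(C, y) = Add(C, Mul(7, y))
Function('d')(B) = Add(1, Pow(B, 2)) (Function('d')(B) = Add(Pow(B, 2), 1) = Add(1, Pow(B, 2)))
Function('u')(Z, z) = 256 (Function('u')(Z, z) = Pow(Add(1, -17), 2) = Pow(-16, 2) = 256)
Pow(Function('u')(Function('d')(-15), Function('T')(10, 14)), -1) = Pow(256, -1) = Rational(1, 256)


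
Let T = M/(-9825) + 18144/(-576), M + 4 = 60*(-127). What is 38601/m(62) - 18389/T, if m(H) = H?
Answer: 45707784627/37431074 ≈ 1221.1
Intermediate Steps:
M = -7624 (M = -4 + 60*(-127) = -4 - 7620 = -7624)
T = -603727/19650 (T = -7624/(-9825) + 18144/(-576) = -7624*(-1/9825) + 18144*(-1/576) = 7624/9825 - 63/2 = -603727/19650 ≈ -30.724)
38601/m(62) - 18389/T = 38601/62 - 18389/(-603727/19650) = 38601*(1/62) - 18389*(-19650/603727) = 38601/62 + 361343850/603727 = 45707784627/37431074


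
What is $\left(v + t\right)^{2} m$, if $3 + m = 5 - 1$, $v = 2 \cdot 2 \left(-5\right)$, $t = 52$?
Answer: $1024$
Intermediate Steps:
$v = -20$ ($v = 4 \left(-5\right) = -20$)
$m = 1$ ($m = -3 + \left(5 - 1\right) = -3 + 4 = 1$)
$\left(v + t\right)^{2} m = \left(-20 + 52\right)^{2} \cdot 1 = 32^{2} \cdot 1 = 1024 \cdot 1 = 1024$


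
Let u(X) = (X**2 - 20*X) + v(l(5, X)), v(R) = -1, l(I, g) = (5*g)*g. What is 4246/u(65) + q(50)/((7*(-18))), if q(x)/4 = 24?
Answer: 21191/30702 ≈ 0.69022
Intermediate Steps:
l(I, g) = 5*g**2
q(x) = 96 (q(x) = 4*24 = 96)
u(X) = -1 + X**2 - 20*X (u(X) = (X**2 - 20*X) - 1 = -1 + X**2 - 20*X)
4246/u(65) + q(50)/((7*(-18))) = 4246/(-1 + 65**2 - 20*65) + 96/((7*(-18))) = 4246/(-1 + 4225 - 1300) + 96/(-126) = 4246/2924 + 96*(-1/126) = 4246*(1/2924) - 16/21 = 2123/1462 - 16/21 = 21191/30702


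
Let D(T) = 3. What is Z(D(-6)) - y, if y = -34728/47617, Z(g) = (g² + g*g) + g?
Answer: 1034685/47617 ≈ 21.729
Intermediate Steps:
Z(g) = g + 2*g² (Z(g) = (g² + g²) + g = 2*g² + g = g + 2*g²)
y = -34728/47617 (y = -34728*1/47617 = -34728/47617 ≈ -0.72932)
Z(D(-6)) - y = 3*(1 + 2*3) - 1*(-34728/47617) = 3*(1 + 6) + 34728/47617 = 3*7 + 34728/47617 = 21 + 34728/47617 = 1034685/47617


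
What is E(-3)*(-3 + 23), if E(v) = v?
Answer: -60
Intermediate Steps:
E(-3)*(-3 + 23) = -3*(-3 + 23) = -3*20 = -60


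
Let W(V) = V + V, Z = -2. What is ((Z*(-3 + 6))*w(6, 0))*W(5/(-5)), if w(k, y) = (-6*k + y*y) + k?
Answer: -360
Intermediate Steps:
w(k, y) = y**2 - 5*k (w(k, y) = (-6*k + y**2) + k = (y**2 - 6*k) + k = y**2 - 5*k)
W(V) = 2*V
((Z*(-3 + 6))*w(6, 0))*W(5/(-5)) = ((-2*(-3 + 6))*(0**2 - 5*6))*(2*(5/(-5))) = ((-2*3)*(0 - 30))*(2*(5*(-1/5))) = (-6*(-30))*(2*(-1)) = 180*(-2) = -360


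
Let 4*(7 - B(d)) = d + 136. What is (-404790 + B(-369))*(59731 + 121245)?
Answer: -73245466356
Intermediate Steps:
B(d) = -27 - d/4 (B(d) = 7 - (d + 136)/4 = 7 - (136 + d)/4 = 7 + (-34 - d/4) = -27 - d/4)
(-404790 + B(-369))*(59731 + 121245) = (-404790 + (-27 - 1/4*(-369)))*(59731 + 121245) = (-404790 + (-27 + 369/4))*180976 = (-404790 + 261/4)*180976 = -1618899/4*180976 = -73245466356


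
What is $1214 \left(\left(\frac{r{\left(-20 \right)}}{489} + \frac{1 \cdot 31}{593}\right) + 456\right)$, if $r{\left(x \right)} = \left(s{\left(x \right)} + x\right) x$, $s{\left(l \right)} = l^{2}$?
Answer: $\frac{155073775394}{289977} \approx 5.3478 \cdot 10^{5}$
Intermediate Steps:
$r{\left(x \right)} = x \left(x + x^{2}\right)$ ($r{\left(x \right)} = \left(x^{2} + x\right) x = \left(x + x^{2}\right) x = x \left(x + x^{2}\right)$)
$1214 \left(\left(\frac{r{\left(-20 \right)}}{489} + \frac{1 \cdot 31}{593}\right) + 456\right) = 1214 \left(\left(\frac{\left(-20\right)^{2} \left(1 - 20\right)}{489} + \frac{1 \cdot 31}{593}\right) + 456\right) = 1214 \left(\left(400 \left(-19\right) \frac{1}{489} + 31 \cdot \frac{1}{593}\right) + 456\right) = 1214 \left(\left(\left(-7600\right) \frac{1}{489} + \frac{31}{593}\right) + 456\right) = 1214 \left(\left(- \frac{7600}{489} + \frac{31}{593}\right) + 456\right) = 1214 \left(- \frac{4491641}{289977} + 456\right) = 1214 \cdot \frac{127737871}{289977} = \frac{155073775394}{289977}$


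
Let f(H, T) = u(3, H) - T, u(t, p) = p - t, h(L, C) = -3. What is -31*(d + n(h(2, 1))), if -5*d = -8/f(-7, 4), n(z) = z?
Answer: 3379/35 ≈ 96.543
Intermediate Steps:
f(H, T) = -3 + H - T (f(H, T) = (H - 1*3) - T = (H - 3) - T = (-3 + H) - T = -3 + H - T)
d = -4/35 (d = -(-8)/(5*(-3 - 7 - 1*4)) = -(-8)/(5*(-3 - 7 - 4)) = -(-8)/(5*(-14)) = -(-8)*(-1)/(5*14) = -⅕*4/7 = -4/35 ≈ -0.11429)
-31*(d + n(h(2, 1))) = -31*(-4/35 - 3) = -31*(-109/35) = 3379/35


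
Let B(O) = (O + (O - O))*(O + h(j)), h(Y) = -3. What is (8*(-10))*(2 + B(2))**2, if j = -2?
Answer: 0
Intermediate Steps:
B(O) = O*(-3 + O) (B(O) = (O + (O - O))*(O - 3) = (O + 0)*(-3 + O) = O*(-3 + O))
(8*(-10))*(2 + B(2))**2 = (8*(-10))*(2 + 2*(-3 + 2))**2 = -80*(2 + 2*(-1))**2 = -80*(2 - 2)**2 = -80*0**2 = -80*0 = 0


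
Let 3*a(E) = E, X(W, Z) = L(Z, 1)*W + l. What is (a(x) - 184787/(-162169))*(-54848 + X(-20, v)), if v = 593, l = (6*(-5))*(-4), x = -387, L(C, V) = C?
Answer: 1380703112232/162169 ≈ 8.5140e+6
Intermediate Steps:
l = 120 (l = -30*(-4) = 120)
X(W, Z) = 120 + W*Z (X(W, Z) = Z*W + 120 = W*Z + 120 = 120 + W*Z)
a(E) = E/3
(a(x) - 184787/(-162169))*(-54848 + X(-20, v)) = ((1/3)*(-387) - 184787/(-162169))*(-54848 + (120 - 20*593)) = (-129 - 184787*(-1/162169))*(-54848 + (120 - 11860)) = (-129 + 184787/162169)*(-54848 - 11740) = -20735014/162169*(-66588) = 1380703112232/162169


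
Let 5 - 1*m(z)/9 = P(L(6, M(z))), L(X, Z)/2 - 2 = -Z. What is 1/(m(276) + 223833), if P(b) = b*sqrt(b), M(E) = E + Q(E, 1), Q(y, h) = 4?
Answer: 37313/10673934630 - 278*I*sqrt(139)/1778989105 ≈ 3.4957e-6 - 1.8424e-6*I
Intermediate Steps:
M(E) = 4 + E (M(E) = E + 4 = 4 + E)
L(X, Z) = 4 - 2*Z (L(X, Z) = 4 + 2*(-Z) = 4 - 2*Z)
P(b) = b**(3/2)
m(z) = 45 - 9*(-4 - 2*z)**(3/2) (m(z) = 45 - 9*(4 - 2*(4 + z))**(3/2) = 45 - 9*(4 + (-8 - 2*z))**(3/2) = 45 - 9*(-4 - 2*z)**(3/2))
1/(m(276) + 223833) = 1/((45 - 18*sqrt(2)*(-2 - 1*276)**(3/2)) + 223833) = 1/((45 - 18*sqrt(2)*(-2 - 276)**(3/2)) + 223833) = 1/((45 - 18*sqrt(2)*(-278)**(3/2)) + 223833) = 1/((45 - 18*sqrt(2)*(-278*I*sqrt(278))) + 223833) = 1/((45 + 10008*I*sqrt(139)) + 223833) = 1/(223878 + 10008*I*sqrt(139))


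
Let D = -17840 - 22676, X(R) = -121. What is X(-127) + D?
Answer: -40637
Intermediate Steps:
D = -40516
X(-127) + D = -121 - 40516 = -40637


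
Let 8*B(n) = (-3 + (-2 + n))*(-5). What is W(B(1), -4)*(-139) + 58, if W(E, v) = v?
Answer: 614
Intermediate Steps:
B(n) = 25/8 - 5*n/8 (B(n) = ((-3 + (-2 + n))*(-5))/8 = ((-5 + n)*(-5))/8 = (25 - 5*n)/8 = 25/8 - 5*n/8)
W(B(1), -4)*(-139) + 58 = -4*(-139) + 58 = 556 + 58 = 614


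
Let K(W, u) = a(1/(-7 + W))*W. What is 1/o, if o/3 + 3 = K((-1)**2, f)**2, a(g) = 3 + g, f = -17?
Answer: 12/181 ≈ 0.066298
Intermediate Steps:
K(W, u) = W*(3 + 1/(-7 + W)) (K(W, u) = (3 + 1/(-7 + W))*W = W*(3 + 1/(-7 + W)))
o = 181/12 (o = -9 + 3*((-1)**2*(-20 + 3*(-1)**2)/(-7 + (-1)**2))**2 = -9 + 3*(1*(-20 + 3*1)/(-7 + 1))**2 = -9 + 3*(1*(-20 + 3)/(-6))**2 = -9 + 3*(1*(-1/6)*(-17))**2 = -9 + 3*(17/6)**2 = -9 + 3*(289/36) = -9 + 289/12 = 181/12 ≈ 15.083)
1/o = 1/(181/12) = 12/181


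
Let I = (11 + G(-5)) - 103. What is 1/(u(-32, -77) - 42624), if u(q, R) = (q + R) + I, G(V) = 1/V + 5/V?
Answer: -5/214131 ≈ -2.3350e-5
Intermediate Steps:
G(V) = 6/V (G(V) = 1/V + 5/V = 6/V)
I = -466/5 (I = (11 + 6/(-5)) - 103 = (11 + 6*(-⅕)) - 103 = (11 - 6/5) - 103 = 49/5 - 103 = -466/5 ≈ -93.200)
u(q, R) = -466/5 + R + q (u(q, R) = (q + R) - 466/5 = (R + q) - 466/5 = -466/5 + R + q)
1/(u(-32, -77) - 42624) = 1/((-466/5 - 77 - 32) - 42624) = 1/(-1011/5 - 42624) = 1/(-214131/5) = -5/214131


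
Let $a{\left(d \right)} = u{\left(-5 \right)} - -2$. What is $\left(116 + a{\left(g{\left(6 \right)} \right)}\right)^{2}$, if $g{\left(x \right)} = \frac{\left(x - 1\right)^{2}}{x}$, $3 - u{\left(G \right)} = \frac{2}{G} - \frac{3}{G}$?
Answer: $\frac{364816}{25} \approx 14593.0$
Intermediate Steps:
$u{\left(G \right)} = 3 + \frac{1}{G}$ ($u{\left(G \right)} = 3 - \left(\frac{2}{G} - \frac{3}{G}\right) = 3 - - \frac{1}{G} = 3 + \frac{1}{G}$)
$g{\left(x \right)} = \frac{\left(-1 + x\right)^{2}}{x}$
$a{\left(d \right)} = \frac{24}{5}$ ($a{\left(d \right)} = \left(3 + \frac{1}{-5}\right) - -2 = \left(3 - \frac{1}{5}\right) + 2 = \frac{14}{5} + 2 = \frac{24}{5}$)
$\left(116 + a{\left(g{\left(6 \right)} \right)}\right)^{2} = \left(116 + \frac{24}{5}\right)^{2} = \left(\frac{604}{5}\right)^{2} = \frac{364816}{25}$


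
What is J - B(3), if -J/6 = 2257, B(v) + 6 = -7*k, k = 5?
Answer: -13501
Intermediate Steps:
B(v) = -41 (B(v) = -6 - 7*5 = -6 - 35 = -41)
J = -13542 (J = -6*2257 = -13542)
J - B(3) = -13542 - 1*(-41) = -13542 + 41 = -13501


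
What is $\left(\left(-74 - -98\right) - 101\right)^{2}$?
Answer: $5929$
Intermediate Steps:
$\left(\left(-74 - -98\right) - 101\right)^{2} = \left(\left(-74 + 98\right) - 101\right)^{2} = \left(24 - 101\right)^{2} = \left(-77\right)^{2} = 5929$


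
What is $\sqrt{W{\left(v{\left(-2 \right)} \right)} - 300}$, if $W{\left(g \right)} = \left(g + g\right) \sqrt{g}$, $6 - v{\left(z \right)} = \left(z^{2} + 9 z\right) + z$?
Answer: $2 \sqrt{-75 + 11 \sqrt{22}} \approx 9.6758 i$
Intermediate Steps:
$v{\left(z \right)} = 6 - z^{2} - 10 z$ ($v{\left(z \right)} = 6 - \left(\left(z^{2} + 9 z\right) + z\right) = 6 - \left(z^{2} + 10 z\right) = 6 - z^{2} - 10 z$)
$W{\left(g \right)} = 2 g^{\frac{3}{2}}$ ($W{\left(g \right)} = 2 g \sqrt{g} = 2 g^{\frac{3}{2}}$)
$\sqrt{W{\left(v{\left(-2 \right)} \right)} - 300} = \sqrt{2 \left(6 - \left(-2\right)^{2} - -20\right)^{\frac{3}{2}} - 300} = \sqrt{2 \left(6 - 4 + 20\right)^{\frac{3}{2}} - 300} = \sqrt{2 \cdot 22^{\frac{3}{2}} - 300} = \sqrt{2 \cdot 22 \sqrt{22} - 300} = \sqrt{44 \sqrt{22} - 300} = \sqrt{-300 + 44 \sqrt{22}}$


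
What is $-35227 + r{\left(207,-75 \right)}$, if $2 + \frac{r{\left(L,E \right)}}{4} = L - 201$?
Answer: $-35211$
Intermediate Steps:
$r{\left(L,E \right)} = -812 + 4 L$ ($r{\left(L,E \right)} = -8 + 4 \left(L - 201\right) = -8 + 4 \left(-201 + L\right) = -8 + \left(-804 + 4 L\right) = -812 + 4 L$)
$-35227 + r{\left(207,-75 \right)} = -35227 + \left(-812 + 4 \cdot 207\right) = -35227 + \left(-812 + 828\right) = -35227 + 16 = -35211$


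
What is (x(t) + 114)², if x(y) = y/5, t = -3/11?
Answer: 39275289/3025 ≈ 12984.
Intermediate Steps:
t = -3/11 (t = -3*1/11 = -3/11 ≈ -0.27273)
x(y) = y/5 (x(y) = y*(⅕) = y/5)
(x(t) + 114)² = ((⅕)*(-3/11) + 114)² = (-3/55 + 114)² = (6267/55)² = 39275289/3025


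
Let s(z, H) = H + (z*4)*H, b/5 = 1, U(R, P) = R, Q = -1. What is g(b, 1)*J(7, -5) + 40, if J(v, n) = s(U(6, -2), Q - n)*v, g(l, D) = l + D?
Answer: 4240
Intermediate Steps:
b = 5 (b = 5*1 = 5)
s(z, H) = H + 4*H*z (s(z, H) = H + (4*z)*H = H + 4*H*z)
g(l, D) = D + l
J(v, n) = v*(-25 - 25*n) (J(v, n) = ((-1 - n)*(1 + 4*6))*v = ((-1 - n)*(1 + 24))*v = ((-1 - n)*25)*v = (-25 - 25*n)*v = v*(-25 - 25*n))
g(b, 1)*J(7, -5) + 40 = (1 + 5)*(-25*7*(1 - 5)) + 40 = 6*(-25*7*(-4)) + 40 = 6*700 + 40 = 4200 + 40 = 4240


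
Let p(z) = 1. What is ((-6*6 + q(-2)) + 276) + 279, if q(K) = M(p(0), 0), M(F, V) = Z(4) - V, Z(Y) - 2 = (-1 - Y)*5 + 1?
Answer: 497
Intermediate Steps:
Z(Y) = -2 - 5*Y (Z(Y) = 2 + ((-1 - Y)*5 + 1) = 2 + ((-5 - 5*Y) + 1) = 2 + (-4 - 5*Y) = -2 - 5*Y)
M(F, V) = -22 - V (M(F, V) = (-2 - 5*4) - V = (-2 - 20) - V = -22 - V)
q(K) = -22 (q(K) = -22 - 1*0 = -22 + 0 = -22)
((-6*6 + q(-2)) + 276) + 279 = ((-6*6 - 22) + 276) + 279 = ((-36 - 22) + 276) + 279 = (-58 + 276) + 279 = 218 + 279 = 497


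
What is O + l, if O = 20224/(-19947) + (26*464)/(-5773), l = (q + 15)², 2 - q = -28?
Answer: 232829519015/115154031 ≈ 2021.9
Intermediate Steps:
q = 30 (q = 2 - 1*(-28) = 2 + 28 = 30)
l = 2025 (l = (30 + 15)² = 45² = 2025)
O = -357393760/115154031 (O = 20224*(-1/19947) + 12064*(-1/5773) = -20224/19947 - 12064/5773 = -357393760/115154031 ≈ -3.1036)
O + l = -357393760/115154031 + 2025 = 232829519015/115154031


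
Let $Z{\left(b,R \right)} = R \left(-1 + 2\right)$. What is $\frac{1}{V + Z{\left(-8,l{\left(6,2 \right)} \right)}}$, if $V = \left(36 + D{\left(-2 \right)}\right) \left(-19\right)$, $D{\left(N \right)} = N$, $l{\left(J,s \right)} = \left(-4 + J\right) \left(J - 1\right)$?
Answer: $- \frac{1}{636} \approx -0.0015723$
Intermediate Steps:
$l{\left(J,s \right)} = \left(-1 + J\right) \left(-4 + J\right)$ ($l{\left(J,s \right)} = \left(-4 + J\right) \left(-1 + J\right) = \left(-1 + J\right) \left(-4 + J\right)$)
$Z{\left(b,R \right)} = R$ ($Z{\left(b,R \right)} = R 1 = R$)
$V = -646$ ($V = \left(36 - 2\right) \left(-19\right) = 34 \left(-19\right) = -646$)
$\frac{1}{V + Z{\left(-8,l{\left(6,2 \right)} \right)}} = \frac{1}{-646 + \left(4 + 6^{2} - 30\right)} = \frac{1}{-646 + \left(4 + 36 - 30\right)} = \frac{1}{-646 + 10} = \frac{1}{-636} = - \frac{1}{636}$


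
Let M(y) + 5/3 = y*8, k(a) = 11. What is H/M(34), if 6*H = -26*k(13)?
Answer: -143/811 ≈ -0.17633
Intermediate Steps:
M(y) = -5/3 + 8*y (M(y) = -5/3 + y*8 = -5/3 + 8*y)
H = -143/3 (H = (-26*11)/6 = (1/6)*(-286) = -143/3 ≈ -47.667)
H/M(34) = -143/(3*(-5/3 + 8*34)) = -143/(3*(-5/3 + 272)) = -143/(3*811/3) = -143/3*3/811 = -143/811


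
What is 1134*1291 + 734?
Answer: 1464728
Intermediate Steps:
1134*1291 + 734 = 1463994 + 734 = 1464728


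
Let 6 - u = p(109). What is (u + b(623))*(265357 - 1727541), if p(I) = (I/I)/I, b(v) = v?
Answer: -100247335040/109 ≈ -9.1970e+8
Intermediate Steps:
p(I) = 1/I
u = 653/109 (u = 6 - 1/109 = 653/109 ≈ 5.9908)
(u + b(623))*(265357 - 1727541) = (653/109 + 623)*(265357 - 1727541) = (68560/109)*(-1462184) = -100247335040/109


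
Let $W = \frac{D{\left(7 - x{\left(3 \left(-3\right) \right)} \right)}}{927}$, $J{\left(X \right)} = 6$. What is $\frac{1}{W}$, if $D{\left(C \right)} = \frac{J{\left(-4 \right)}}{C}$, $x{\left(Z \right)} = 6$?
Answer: $\frac{309}{2} \approx 154.5$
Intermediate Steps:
$D{\left(C \right)} = \frac{6}{C}$
$W = \frac{2}{309}$ ($W = \frac{6 \frac{1}{7 - 6}}{927} = \frac{6}{7 - 6} \cdot \frac{1}{927} = \frac{6}{1} \cdot \frac{1}{927} = 6 \cdot 1 \cdot \frac{1}{927} = 6 \cdot \frac{1}{927} = \frac{2}{309} \approx 0.0064725$)
$\frac{1}{W} = \frac{1}{\frac{2}{309}} = \frac{309}{2}$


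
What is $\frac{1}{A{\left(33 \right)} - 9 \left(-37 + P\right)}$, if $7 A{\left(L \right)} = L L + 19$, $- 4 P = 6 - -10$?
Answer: $\frac{7}{3691} \approx 0.0018965$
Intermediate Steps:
$P = -4$ ($P = - \frac{6 - -10}{4} = - \frac{6 + 10}{4} = \left(- \frac{1}{4}\right) 16 = -4$)
$A{\left(L \right)} = \frac{19}{7} + \frac{L^{2}}{7}$ ($A{\left(L \right)} = \frac{L L + 19}{7} = \frac{L^{2} + 19}{7} = \frac{19 + L^{2}}{7} = \frac{19}{7} + \frac{L^{2}}{7}$)
$\frac{1}{A{\left(33 \right)} - 9 \left(-37 + P\right)} = \frac{1}{\left(\frac{19}{7} + \frac{33^{2}}{7}\right) - 9 \left(-37 - 4\right)} = \frac{1}{\left(\frac{19}{7} + \frac{1}{7} \cdot 1089\right) - -369} = \frac{1}{\left(\frac{19}{7} + \frac{1089}{7}\right) + 369} = \frac{1}{\frac{1108}{7} + 369} = \frac{1}{\frac{3691}{7}} = \frac{7}{3691}$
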